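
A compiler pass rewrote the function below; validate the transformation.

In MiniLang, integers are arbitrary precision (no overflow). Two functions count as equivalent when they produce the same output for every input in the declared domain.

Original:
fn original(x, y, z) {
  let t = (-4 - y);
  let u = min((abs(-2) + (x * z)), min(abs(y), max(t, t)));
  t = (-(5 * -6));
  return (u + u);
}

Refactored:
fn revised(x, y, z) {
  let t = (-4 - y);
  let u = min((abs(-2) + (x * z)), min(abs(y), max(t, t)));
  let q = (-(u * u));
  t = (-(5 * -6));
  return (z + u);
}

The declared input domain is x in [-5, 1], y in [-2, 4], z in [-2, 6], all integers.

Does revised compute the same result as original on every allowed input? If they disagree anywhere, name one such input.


Not equivalent: x=-5, y=-2, z=-1 separates them (-4 vs -3).
original: t becomes -2; next u becomes -2; next t becomes 30; next final value -4
revised: t becomes -2; next u becomes -2; next q becomes -4; next t becomes 30; next final value -3
verdict: not equivalent; witness: x=-5, y=-2, z=-1


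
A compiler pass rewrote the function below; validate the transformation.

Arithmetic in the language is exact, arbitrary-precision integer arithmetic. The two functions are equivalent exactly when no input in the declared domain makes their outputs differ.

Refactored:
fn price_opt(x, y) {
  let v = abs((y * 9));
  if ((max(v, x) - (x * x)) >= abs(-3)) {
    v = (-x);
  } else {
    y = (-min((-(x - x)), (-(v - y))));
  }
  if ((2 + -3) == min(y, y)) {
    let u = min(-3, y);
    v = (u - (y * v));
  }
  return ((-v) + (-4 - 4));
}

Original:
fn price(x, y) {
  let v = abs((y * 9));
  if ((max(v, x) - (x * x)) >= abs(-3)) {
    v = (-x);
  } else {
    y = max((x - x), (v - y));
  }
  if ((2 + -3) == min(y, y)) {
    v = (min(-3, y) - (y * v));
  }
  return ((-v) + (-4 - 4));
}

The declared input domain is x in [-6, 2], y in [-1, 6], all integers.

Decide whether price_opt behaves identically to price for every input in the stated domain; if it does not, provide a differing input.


Equivalent — the differences include statement counts differ, and local variable names differ, and min/max/abs usage differs, yet no declared input distinguishes the two.
Tracing x=-2, y=-1: price: v=9, then ((max(v, x) - (x * x)) >= abs(-3)) is true, then v=2, then ((2 + -3) == min(y, y)) is true, then v=-1, then returns -7 | price_opt: v=9, then ((max(v, x) - (x * x)) >= abs(-3)) is true, then v=2, then ((2 + -3) == min(y, y)) is true, then u=-3, then v=-1, then returns -7 — matching result -7.
Sweeping the whole domain (72 inputs) finds no disagreement.
verdict: equivalent


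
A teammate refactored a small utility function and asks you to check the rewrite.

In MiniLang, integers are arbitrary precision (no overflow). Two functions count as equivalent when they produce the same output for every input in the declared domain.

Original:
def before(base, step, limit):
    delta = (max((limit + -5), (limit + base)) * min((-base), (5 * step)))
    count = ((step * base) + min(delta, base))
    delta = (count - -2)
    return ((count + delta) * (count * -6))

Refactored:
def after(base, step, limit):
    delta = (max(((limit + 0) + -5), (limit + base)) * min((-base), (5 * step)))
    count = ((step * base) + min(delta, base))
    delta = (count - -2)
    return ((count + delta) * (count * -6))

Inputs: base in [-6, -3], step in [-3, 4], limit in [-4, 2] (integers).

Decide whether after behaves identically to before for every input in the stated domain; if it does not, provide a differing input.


Behavior is preserved: although arithmetic usage differs, plus constant usage differs, the outputs never diverge.
Tracing base=-6, step=-1, limit=2: before: delta becomes 15; next count becomes 0; next delta becomes 2; next final value 0 | after: delta becomes 15; next count becomes 0; next delta becomes 2; next final value 0 — matching result 0.
An exhaustive pass over the 224 declared inputs shows identical outputs.
verdict: equivalent


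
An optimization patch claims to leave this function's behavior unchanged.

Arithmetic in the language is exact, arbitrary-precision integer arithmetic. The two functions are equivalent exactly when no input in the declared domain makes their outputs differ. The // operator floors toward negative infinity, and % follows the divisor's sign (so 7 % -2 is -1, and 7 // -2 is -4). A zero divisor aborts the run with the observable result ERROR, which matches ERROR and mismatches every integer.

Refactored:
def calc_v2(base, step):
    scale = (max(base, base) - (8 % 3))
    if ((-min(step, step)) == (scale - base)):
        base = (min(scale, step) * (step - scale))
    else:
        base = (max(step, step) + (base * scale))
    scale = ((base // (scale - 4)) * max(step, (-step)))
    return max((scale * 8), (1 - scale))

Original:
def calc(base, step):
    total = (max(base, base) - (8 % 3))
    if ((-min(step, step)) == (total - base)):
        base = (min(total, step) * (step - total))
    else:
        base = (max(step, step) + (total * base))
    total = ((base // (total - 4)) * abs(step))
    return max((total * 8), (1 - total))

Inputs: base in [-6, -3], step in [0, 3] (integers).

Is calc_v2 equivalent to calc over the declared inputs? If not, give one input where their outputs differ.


Comparing the listings, the differences include: min/max/abs usage differs; and local variable names differ.
Tracing base=-4, step=2: calc: total = -6; ((-min(step, step)) == (total - base)) -> true; base = -48; total = 8; return 64 | calc_v2: scale = -6; ((-min(step, step)) == (scale - base)) -> true; base = -48; scale = 8; return 64 — matching result 64.
Across all 16 domain points the two functions coincide.
verdict: equivalent


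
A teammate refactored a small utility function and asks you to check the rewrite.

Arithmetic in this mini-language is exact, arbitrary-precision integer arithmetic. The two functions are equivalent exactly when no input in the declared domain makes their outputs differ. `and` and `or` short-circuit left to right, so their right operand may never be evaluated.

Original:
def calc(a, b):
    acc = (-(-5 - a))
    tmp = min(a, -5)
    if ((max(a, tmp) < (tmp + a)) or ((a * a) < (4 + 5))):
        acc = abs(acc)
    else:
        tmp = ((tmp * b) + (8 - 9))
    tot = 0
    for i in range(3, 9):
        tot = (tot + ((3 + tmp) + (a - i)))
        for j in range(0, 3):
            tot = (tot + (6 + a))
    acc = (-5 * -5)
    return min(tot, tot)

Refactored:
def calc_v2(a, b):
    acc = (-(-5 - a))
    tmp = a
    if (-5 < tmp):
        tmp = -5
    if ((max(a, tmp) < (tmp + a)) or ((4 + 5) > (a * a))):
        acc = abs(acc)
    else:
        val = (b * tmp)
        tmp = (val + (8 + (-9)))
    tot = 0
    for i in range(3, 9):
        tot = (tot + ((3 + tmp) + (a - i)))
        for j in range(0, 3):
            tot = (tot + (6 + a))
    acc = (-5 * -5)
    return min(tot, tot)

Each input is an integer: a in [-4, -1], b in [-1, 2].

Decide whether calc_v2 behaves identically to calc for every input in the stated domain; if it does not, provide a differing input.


Differences: constant usage differs, plus comparison usage differs, plus statement counts differ, plus branching structure differs, plus arithmetic usage differs, plus local variable names differ, plus min/max/abs usage differs — yet all 16 inputs agree.
verdict: equivalent


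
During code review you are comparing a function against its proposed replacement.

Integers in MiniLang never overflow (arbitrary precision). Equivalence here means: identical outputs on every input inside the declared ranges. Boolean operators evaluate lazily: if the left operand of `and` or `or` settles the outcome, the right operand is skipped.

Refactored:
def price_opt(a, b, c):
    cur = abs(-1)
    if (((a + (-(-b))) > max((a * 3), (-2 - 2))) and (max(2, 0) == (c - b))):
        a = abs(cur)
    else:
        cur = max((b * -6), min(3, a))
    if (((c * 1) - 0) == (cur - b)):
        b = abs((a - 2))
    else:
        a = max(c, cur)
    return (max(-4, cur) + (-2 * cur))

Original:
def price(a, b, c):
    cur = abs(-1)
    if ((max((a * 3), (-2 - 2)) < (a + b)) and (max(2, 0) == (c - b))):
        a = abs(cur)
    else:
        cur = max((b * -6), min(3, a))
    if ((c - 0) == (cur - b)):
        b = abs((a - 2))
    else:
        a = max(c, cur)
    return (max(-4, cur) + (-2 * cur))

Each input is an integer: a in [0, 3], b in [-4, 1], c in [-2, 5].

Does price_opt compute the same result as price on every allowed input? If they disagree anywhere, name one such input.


This is a faithful refactor — comparison usage differs, plus arithmetic usage differs, plus constant usage differs, but the computed results match everywhere.
Tracing a=1, b=0, c=-1: price: cur := 1 | ((max((a * 3), (-2 - 2)) < (a + b)) and (max(2, 0) == (c - b))): false | cur := 1 | ((c - 0) == (cur - b)): false | a := 1 | result -1 | price_opt: cur := 1 | (((a + (-(-b))) > max((a * 3), (-2 - 2))) and (max(2, 0) == (c - b))): false | cur := 1 | (((c * 1) - 0) == (cur - b)): false | a := 1 | result -1 — matching result -1.
Checked all 192 inputs in the declared domain: the outputs agree on every one.
verdict: equivalent


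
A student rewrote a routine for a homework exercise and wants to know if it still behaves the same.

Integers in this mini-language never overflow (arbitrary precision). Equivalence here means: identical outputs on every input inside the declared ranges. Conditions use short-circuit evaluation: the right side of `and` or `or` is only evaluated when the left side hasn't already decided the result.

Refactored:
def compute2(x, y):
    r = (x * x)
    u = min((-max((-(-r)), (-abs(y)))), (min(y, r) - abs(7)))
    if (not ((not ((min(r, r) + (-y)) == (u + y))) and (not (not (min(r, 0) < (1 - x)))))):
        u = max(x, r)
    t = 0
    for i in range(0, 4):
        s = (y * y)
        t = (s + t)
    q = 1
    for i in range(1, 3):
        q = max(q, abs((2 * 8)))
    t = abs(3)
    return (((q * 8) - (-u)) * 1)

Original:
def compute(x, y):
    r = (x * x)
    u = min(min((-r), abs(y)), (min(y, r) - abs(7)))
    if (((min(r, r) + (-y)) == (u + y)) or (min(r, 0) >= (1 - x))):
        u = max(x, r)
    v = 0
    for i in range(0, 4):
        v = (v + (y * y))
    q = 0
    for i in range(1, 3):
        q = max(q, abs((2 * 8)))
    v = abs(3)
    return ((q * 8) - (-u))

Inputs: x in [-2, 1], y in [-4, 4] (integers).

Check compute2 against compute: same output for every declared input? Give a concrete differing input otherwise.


Equivalent. The edit looks behavioral (`0` became `1`), but over these ranges it never changes the outcome.
Sweeping the whole domain (36 inputs) finds no disagreement.
As a probe, take x=1, y=-1: compute runs r = 1; u = -8; (((min(r, r) + (-y)) == (u + y)) or (min(r, 0) >= (1 - x))) -> true; u = 1; v = 0; [i=0]; v = 1; [i=1]; v = 2; [i=2]; v = 3; [i=3]; v = 4; q = 0; [i=1]; q = 16; [i=2]; q = 16; v = 3; return 129; compute2 runs r = 1; u = -8; (not ((not ((min(r, r) + (-y)) == (u + y))) and (not (not (min(r, 0) < (1 - x)))))) -> true; u = 1; t = 0; [i=0]; s = 1; t = 1; [i=1]; s = 1; t = 2; [i=2]; s = 1; t = 3; [i=3]; s = 1; t = 4; q = 1; [i=1]; q = 16; [i=2]; q = 16; t = 3; return 129; both end at 129.
verdict: equivalent


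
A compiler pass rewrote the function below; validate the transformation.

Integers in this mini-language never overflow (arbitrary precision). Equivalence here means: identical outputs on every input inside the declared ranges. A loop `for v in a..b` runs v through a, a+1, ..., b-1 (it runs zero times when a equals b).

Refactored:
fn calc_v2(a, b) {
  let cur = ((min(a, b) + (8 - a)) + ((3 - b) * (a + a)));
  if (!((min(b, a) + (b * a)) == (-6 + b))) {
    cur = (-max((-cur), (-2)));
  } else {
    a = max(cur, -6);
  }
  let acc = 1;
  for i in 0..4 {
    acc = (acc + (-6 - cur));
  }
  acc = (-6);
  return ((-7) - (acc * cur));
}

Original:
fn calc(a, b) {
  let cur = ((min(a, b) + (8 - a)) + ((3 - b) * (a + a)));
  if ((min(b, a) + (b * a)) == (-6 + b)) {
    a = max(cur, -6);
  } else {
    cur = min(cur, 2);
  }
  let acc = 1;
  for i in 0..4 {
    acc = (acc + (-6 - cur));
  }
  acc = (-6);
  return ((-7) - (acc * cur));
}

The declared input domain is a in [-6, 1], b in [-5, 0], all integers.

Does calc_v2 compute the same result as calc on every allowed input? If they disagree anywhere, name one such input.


The two versions differ — the changes include boolean connective usage differs, min/max/abs usage differs.
As a probe, take a=1, b=-2: calc runs cur becomes 15; next ((min(b, a) + (b * a)) == (-6 + b)) evaluates to false; next cur becomes 2; next acc becomes 1; next at i=0:; next acc becomes -7; next at i=1:; next acc becomes -15; next at i=2:; next acc becomes -23; next at i=3:; next acc becomes -31; next acc becomes -6; next final value 5; calc_v2 runs cur becomes 15; next (!((min(b, a) + (b * a)) == (-6 + b))) evaluates to true; next cur becomes 2; next acc becomes 1; next at i=0:; next acc becomes -7; next at i=1:; next acc becomes -15; next at i=2:; next acc becomes -23; next at i=3:; next acc becomes -31; next acc becomes -6; next final value 5; both end at 5.
Checked all 48 inputs in the declared domain: the outputs agree on every one.
verdict: equivalent


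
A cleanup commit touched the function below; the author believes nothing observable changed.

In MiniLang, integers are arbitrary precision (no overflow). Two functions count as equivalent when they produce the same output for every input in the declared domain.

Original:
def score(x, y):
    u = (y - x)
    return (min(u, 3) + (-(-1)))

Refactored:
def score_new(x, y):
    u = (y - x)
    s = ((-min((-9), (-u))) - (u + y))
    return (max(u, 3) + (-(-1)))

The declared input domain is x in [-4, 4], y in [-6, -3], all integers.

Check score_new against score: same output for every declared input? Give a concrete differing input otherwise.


At x=-4, y=-6: score gives -1, score_new gives 4.
verdict: not equivalent; witness: x=-4, y=-6


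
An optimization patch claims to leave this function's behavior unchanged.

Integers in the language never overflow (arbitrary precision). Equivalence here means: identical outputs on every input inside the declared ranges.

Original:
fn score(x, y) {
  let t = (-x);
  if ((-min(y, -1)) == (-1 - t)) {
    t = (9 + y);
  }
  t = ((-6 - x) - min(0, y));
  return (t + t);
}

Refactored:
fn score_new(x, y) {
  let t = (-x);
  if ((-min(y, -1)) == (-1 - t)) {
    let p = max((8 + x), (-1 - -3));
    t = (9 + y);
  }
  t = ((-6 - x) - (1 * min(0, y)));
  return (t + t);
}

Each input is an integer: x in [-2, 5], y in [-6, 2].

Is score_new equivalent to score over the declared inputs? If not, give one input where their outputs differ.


Equivalent — the differences include local variable names differ; arithmetic usage differs; min/max/abs usage differs; constant usage differs; statement counts differ, yet no declared input distinguishes the two.
Spot check at x=1, y=-3 — score: t becomes -1; next ((-min(y, -1)) == (-1 - t)) evaluates to false; next t becomes -4; next final value -8. score_new: t becomes -1; next ((-min(y, -1)) == (-1 - t)) evaluates to false; next t becomes -4; next final value -8. Both give -8.
Checked all 72 inputs in the declared domain: the outputs agree on every one.
verdict: equivalent


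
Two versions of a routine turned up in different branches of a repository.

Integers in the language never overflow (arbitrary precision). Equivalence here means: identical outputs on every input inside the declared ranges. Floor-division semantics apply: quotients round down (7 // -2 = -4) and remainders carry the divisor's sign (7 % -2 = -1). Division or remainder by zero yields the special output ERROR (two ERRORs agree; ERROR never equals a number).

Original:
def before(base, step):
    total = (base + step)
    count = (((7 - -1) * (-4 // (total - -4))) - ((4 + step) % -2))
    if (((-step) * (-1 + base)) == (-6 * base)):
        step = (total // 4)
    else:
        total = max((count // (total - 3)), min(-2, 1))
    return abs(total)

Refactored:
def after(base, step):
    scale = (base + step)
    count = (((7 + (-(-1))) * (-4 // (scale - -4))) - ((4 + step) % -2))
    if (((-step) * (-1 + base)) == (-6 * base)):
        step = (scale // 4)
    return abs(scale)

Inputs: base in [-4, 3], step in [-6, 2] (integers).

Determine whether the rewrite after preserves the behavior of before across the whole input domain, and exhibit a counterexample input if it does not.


Not equivalent: base=-4, step=-6 separates them (0 vs 10).
before: total becomes -10; next count becomes 0; next (((-step) * (-1 + base)) == (-6 * base)) evaluates to false; next total becomes 0; next final value 0
after: scale becomes -10; next count becomes 0; next (((-step) * (-1 + base)) == (-6 * base)) evaluates to false; next final value 10
verdict: not equivalent; witness: base=-4, step=-6


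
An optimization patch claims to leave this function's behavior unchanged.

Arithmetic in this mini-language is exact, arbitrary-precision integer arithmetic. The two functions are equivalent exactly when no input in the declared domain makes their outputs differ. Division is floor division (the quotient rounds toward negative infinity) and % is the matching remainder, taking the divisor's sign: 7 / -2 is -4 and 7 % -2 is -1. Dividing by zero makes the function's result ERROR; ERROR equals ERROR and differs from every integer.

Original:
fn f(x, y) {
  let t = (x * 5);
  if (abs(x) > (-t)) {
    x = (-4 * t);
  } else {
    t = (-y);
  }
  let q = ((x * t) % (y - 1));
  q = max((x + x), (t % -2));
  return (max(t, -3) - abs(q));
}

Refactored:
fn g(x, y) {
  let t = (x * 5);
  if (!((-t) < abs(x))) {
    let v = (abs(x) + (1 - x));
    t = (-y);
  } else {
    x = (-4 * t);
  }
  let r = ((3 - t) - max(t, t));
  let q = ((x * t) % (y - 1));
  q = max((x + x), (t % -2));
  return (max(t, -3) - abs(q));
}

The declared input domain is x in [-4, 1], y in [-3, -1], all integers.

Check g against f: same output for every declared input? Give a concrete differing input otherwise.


Changes here: comparison usage differs; also boolean connective usage differs; also statement counts differ; also constant usage differs; also min/max/abs usage differs; also arithmetic usage differs; also local variable names differ; the full 18-point sweep finds no disagreement.
verdict: equivalent


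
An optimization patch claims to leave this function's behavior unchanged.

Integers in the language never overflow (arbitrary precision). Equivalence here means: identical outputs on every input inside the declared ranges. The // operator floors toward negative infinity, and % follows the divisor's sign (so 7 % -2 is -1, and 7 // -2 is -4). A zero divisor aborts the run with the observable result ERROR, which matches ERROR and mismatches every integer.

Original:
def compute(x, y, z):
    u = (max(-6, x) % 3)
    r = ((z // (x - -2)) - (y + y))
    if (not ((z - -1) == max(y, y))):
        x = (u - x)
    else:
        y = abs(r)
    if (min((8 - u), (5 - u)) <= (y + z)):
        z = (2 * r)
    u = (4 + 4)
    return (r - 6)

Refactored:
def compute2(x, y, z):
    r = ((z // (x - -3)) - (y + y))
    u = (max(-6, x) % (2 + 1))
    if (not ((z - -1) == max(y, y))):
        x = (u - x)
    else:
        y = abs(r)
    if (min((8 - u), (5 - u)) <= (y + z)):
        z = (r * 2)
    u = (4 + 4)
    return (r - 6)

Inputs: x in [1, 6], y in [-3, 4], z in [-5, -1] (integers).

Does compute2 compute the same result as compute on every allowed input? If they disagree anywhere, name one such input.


Try x=1, y=-3, z=-4.
compute: u=1, then r=4, then (not ((z - -1) == max(y, y))) is false, then y=4, then (min((8 - u), (5 - u)) <= (y + z)) is false, then u=8, then returns -2
compute2: r=5, then u=1, then (not ((z - -1) == max(y, y))) is false, then y=5, then (min((8 - u), (5 - u)) <= (y + z)) is false, then u=8, then returns -1
-2 != -1, so the rewrite changes behavior.
verdict: not equivalent; witness: x=1, y=-3, z=-4


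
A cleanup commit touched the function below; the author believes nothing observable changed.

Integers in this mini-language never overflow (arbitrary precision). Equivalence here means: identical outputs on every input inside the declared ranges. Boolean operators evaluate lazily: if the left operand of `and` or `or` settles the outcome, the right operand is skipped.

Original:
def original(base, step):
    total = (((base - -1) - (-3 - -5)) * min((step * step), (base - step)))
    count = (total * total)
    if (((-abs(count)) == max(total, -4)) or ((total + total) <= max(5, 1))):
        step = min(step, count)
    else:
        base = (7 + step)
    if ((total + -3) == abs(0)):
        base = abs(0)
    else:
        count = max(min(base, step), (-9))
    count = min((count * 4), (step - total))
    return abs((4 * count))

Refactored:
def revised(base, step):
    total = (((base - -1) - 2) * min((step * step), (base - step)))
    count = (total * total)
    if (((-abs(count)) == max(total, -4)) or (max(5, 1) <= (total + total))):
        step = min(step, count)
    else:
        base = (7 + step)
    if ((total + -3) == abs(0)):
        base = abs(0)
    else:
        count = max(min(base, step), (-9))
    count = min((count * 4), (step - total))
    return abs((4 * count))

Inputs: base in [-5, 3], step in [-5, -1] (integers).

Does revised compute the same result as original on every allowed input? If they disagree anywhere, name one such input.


Run the pair on base=-5, step=-4.
original: total=6, then count=36, then (((-abs(count)) == max(total, -4)) or ((total + total) <= max(5, 1))) is false, then base=3, then ((total + -3) == abs(0)) is false, then count=-4, then count=-16, then returns 64
revised: total=6, then count=36, then (((-abs(count)) == max(total, -4)) or (max(5, 1) <= (total + total))) is true, then step=-4, then ((total + -3) == abs(0)) is false, then count=-5, then count=-20, then returns 80
64 and 80 differ, so these are not the same function on this domain.
verdict: not equivalent; witness: base=-5, step=-4


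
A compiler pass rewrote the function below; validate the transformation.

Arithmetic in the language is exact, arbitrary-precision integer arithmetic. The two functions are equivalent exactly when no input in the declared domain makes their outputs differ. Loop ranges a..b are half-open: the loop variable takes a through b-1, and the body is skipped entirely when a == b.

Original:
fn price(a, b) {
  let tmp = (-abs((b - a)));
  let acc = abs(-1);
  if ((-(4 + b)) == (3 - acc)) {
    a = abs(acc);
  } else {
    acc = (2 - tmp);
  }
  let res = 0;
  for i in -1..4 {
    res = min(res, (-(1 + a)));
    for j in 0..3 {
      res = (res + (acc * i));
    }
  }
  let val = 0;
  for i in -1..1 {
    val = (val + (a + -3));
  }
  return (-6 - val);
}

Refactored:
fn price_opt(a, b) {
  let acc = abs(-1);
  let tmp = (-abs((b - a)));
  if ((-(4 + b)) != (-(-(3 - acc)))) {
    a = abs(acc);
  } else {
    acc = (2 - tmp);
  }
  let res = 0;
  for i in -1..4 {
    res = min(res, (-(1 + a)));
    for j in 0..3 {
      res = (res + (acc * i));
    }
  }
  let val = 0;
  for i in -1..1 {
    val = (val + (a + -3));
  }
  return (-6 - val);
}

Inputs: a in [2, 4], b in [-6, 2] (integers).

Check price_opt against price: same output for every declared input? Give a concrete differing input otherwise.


Not equivalent: a=2, b=-6 separates them (-2 vs -4).
price: tmp becomes -8; next acc becomes 1; next ((-(4 + b)) == (3 - acc)) evaluates to true; next a becomes 1; next res becomes 0; next at i=-1:; next res becomes -2; next at j=0:; next res becomes -3; next at j=1:; next res becomes -4; next at j=2:; next res becomes -5; next at i=0:; next res becomes -5; next at j=0:; next res becomes -5; next at j=1:; next res becomes -5; next at j=2:; next res becomes -5; next at i=1:; next res becomes -5; next at j=0:; next res becomes -4; next at j=1:; next res becomes -3; next at j=2:; next res becomes -2; next at i=2:; next res becomes -2; next at j=0:; next res becomes 0; next at j=1:; next res becomes 2; next at j=2:; next res becomes 4; next at i=3:; next res becomes -2; next at j=0:; next res becomes 1; next at j=1:; next res becomes 4; next at j=2:; next res becomes 7; next val becomes 0; next at i=-1:; next val becomes -2; next at i=0:; next val becomes -4; next final value -2
price_opt: acc becomes 1; next tmp becomes -8; next ((-(4 + b)) != (-(-(3 - acc)))) evaluates to false; next acc becomes 10; next res becomes 0; next at i=-1:; next res becomes -3; next at j=0:; next res becomes -13; next at j=1:; next res becomes -23; next at j=2:; next res becomes -33; next at i=0:; next res becomes -33; next at j=0:; next res becomes -33; next at j=1:; next res becomes -33; next at j=2:; next res becomes -33; next at i=1:; next res becomes -33; next at j=0:; next res becomes -23; next at j=1:; next res becomes -13; next at j=2:; next res becomes -3; next at i=2:; next res becomes -3; next at j=0:; next res becomes 17; next at j=1:; next res becomes 37; next at j=2:; next res becomes 57; next at i=3:; next res becomes -3; next at j=0:; next res becomes 27; next at j=1:; next res becomes 57; next at j=2:; next res becomes 87; next val becomes 0; next at i=-1:; next val becomes -1; next at i=0:; next val becomes -2; next final value -4
verdict: not equivalent; witness: a=2, b=-6


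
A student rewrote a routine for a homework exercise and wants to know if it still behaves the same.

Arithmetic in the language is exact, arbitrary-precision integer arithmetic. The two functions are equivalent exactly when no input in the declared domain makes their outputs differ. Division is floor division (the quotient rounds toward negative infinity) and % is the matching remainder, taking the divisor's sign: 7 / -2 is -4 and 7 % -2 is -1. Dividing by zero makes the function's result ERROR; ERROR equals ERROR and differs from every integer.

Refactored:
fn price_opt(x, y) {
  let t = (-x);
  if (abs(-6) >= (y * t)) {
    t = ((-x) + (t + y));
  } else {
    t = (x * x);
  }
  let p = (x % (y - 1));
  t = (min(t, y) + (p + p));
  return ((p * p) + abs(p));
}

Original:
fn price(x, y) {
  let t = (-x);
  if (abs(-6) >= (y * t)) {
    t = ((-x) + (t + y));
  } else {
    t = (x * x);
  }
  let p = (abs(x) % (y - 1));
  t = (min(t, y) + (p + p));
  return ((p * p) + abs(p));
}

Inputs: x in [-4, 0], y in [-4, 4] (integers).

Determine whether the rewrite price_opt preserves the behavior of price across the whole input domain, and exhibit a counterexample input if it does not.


Try x=-4, y=-4.
price: t = 4; (abs(-6) >= (y * t)) -> true; t = 4; p = -1; t = -6; return 2
price_opt: t = 4; (abs(-6) >= (y * t)) -> true; t = 4; p = -4; t = -12; return 20
2 against 20: the behavior changed.
verdict: not equivalent; witness: x=-4, y=-4


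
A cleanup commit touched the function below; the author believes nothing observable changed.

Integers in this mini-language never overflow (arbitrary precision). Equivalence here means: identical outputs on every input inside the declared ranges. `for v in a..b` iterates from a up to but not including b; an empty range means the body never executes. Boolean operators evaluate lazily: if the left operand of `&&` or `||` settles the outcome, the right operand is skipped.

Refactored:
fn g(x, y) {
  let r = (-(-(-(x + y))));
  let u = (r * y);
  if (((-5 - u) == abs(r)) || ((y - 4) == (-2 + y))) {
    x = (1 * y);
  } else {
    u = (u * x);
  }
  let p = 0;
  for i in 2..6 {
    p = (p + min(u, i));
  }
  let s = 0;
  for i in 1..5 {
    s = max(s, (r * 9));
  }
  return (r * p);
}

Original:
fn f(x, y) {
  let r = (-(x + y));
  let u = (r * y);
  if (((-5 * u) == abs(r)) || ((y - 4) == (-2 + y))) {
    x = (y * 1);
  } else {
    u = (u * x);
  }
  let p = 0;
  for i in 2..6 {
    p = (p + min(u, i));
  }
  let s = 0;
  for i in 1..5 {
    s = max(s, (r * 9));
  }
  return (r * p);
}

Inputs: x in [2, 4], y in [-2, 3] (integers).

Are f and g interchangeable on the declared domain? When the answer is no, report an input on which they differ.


Evaluate both at x=3, y=2.
f: r := -5 | u := -10 | (((-5 * u) == abs(r)) || ((y - 4) == (-2 + y))): false | u := -30 | p := 0 | iter i=2: | p := -30 | iter i=3: | p := -60 | iter i=4: | p := -90 | iter i=5: | p := -120 | s := 0 | iter i=1: | s := 0 | iter i=2: | s := 0 | iter i=3: | s := 0 | iter i=4: | s := 0 | result 600
g: r := -5 | u := -10 | (((-5 - u) == abs(r)) || ((y - 4) == (-2 + y))): true | x := 2 | p := 0 | iter i=2: | p := -10 | iter i=3: | p := -20 | iter i=4: | p := -30 | iter i=5: | p := -40 | s := 0 | iter i=1: | s := 0 | iter i=2: | s := 0 | iter i=3: | s := 0 | iter i=4: | s := 0 | result 200
600 vs 200 — the two versions disagree here.
verdict: not equivalent; witness: x=3, y=2


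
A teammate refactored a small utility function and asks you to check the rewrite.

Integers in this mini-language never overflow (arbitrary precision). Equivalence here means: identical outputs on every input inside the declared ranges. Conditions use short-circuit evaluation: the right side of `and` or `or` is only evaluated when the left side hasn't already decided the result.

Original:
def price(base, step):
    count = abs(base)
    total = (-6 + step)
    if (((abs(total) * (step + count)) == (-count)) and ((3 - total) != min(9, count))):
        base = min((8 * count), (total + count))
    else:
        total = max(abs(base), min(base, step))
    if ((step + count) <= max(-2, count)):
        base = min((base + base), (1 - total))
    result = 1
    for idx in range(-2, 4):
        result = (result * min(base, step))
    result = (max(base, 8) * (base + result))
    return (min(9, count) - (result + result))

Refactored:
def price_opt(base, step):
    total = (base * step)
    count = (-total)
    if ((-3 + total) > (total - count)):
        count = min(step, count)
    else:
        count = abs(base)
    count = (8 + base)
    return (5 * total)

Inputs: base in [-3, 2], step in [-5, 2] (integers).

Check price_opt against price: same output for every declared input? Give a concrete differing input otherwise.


At base=-3, step=-5: price gives -746397, price_opt gives 75.
verdict: not equivalent; witness: base=-3, step=-5


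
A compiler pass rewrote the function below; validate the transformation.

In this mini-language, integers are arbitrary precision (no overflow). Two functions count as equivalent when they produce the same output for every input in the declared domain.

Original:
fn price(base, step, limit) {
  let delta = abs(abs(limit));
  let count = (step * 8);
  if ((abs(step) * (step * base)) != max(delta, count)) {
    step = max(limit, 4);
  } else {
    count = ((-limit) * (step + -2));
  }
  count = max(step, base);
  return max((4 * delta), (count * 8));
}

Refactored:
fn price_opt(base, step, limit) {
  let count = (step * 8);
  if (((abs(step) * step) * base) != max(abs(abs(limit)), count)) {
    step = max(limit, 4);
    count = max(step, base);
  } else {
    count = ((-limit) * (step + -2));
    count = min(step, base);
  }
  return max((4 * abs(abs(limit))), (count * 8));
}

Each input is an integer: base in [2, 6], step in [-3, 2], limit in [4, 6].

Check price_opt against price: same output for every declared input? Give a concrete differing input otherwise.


At base=4, step=2, limit=4: price gives 32, price_opt gives 16.
verdict: not equivalent; witness: base=4, step=2, limit=4


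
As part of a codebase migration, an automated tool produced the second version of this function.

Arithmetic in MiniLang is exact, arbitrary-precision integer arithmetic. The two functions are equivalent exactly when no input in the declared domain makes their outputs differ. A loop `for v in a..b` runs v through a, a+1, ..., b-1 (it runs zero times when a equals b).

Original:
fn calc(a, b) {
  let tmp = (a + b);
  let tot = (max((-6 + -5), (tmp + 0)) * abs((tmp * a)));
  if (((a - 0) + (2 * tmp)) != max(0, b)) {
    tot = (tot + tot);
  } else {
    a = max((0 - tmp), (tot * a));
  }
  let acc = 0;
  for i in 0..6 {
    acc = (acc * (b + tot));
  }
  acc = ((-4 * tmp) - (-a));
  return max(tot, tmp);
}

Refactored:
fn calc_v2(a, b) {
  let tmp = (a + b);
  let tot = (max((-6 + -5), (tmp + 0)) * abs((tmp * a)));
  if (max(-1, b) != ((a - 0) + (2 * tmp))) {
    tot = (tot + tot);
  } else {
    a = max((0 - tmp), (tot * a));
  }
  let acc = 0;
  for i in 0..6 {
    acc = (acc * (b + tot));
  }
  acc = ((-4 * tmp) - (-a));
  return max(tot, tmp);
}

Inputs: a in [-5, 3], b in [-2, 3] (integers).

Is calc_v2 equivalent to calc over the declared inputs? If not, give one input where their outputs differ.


The edit looks behavioral (`0` became `-1`), but over these ranges it never changes the outcome.
Spot check at a=-2, b=3 — calc: tmp=1, then tot=2, then (((a - 0) + (2 * tmp)) != max(0, b)) is true, then tot=4, then acc=0, then (i=0), then acc=0, then (i=1), then acc=0, then (i=2), then acc=0, then (i=3), then acc=0, then (i=4), then acc=0, then (i=5), then acc=0, then acc=-6, then returns 4. calc_v2: tmp=1, then tot=2, then (max(-1, b) != ((a - 0) + (2 * tmp))) is true, then tot=4, then acc=0, then (i=0), then acc=0, then (i=1), then acc=0, then (i=2), then acc=0, then (i=3), then acc=0, then (i=4), then acc=0, then (i=5), then acc=0, then acc=-6, then returns 4. Both give 4.
Across all 54 domain points the two functions coincide.
verdict: equivalent


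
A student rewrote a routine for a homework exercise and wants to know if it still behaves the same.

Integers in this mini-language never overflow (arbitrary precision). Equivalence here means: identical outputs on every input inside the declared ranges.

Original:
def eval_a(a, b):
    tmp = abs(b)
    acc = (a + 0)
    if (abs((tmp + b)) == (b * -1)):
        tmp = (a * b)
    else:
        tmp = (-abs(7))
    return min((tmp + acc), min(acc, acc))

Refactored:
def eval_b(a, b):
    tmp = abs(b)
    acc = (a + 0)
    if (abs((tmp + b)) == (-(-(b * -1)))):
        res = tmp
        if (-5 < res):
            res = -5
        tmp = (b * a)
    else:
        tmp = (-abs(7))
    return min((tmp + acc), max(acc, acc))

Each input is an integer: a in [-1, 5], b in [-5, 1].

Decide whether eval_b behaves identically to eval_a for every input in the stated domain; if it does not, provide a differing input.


Equivalent. The suspicious edit (`min(acc, acc)` became `max(acc, acc)`) never changes the result for any input inside the declared domain.
Across all 49 domain points the two functions coincide.
Tracing a=3, b=-5: eval_a: tmp=5, then acc=3, then (abs((tmp + b)) == (b * -1)) is false, then tmp=-7, then returns -4 | eval_b: tmp=5, then acc=3, then (abs((tmp + b)) == (-(-(b * -1)))) is false, then tmp=-7, then returns -4 — matching result -4.
verdict: equivalent


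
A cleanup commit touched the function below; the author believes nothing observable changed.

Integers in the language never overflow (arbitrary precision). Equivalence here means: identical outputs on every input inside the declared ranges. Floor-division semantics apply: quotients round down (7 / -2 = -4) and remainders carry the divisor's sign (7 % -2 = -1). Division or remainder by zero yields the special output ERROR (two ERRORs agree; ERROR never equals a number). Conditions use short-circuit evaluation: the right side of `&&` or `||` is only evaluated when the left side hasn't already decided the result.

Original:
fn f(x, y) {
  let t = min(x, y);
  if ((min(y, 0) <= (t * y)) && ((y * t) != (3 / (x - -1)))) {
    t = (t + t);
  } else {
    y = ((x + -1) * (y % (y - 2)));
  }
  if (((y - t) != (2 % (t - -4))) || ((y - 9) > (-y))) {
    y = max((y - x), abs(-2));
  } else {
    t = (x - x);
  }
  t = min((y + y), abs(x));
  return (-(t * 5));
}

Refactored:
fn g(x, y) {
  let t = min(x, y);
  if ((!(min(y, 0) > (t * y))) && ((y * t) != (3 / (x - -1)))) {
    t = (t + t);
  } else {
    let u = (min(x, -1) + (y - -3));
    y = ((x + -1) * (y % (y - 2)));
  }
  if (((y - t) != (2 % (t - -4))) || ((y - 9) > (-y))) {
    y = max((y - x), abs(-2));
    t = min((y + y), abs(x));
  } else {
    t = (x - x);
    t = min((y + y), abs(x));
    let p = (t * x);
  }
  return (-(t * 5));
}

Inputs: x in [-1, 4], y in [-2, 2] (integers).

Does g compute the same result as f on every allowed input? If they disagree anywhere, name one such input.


The two versions differ — the changes include constant usage differs; statement counts differ; local variable names differ; comparison usage differs; boolean connective usage differs; arithmetic usage differs; min/max/abs usage differs.
One worked example (x=1, y=-2) — f: t := -2 | ((min(y, 0) <= (t * y)) && ((y * t) != (3 / (x - -1)))): true | t := -4 | divide-by-zero, output ERROR; g: t := -2 | ((!(min(y, 0) > (t * y))) && ((y * t) != (3 / (x - -1)))): true | t := -4 | divide-by-zero, output ERROR; agreement on ERROR.
An exhaustive pass over the 30 declared inputs shows identical outputs.
verdict: equivalent


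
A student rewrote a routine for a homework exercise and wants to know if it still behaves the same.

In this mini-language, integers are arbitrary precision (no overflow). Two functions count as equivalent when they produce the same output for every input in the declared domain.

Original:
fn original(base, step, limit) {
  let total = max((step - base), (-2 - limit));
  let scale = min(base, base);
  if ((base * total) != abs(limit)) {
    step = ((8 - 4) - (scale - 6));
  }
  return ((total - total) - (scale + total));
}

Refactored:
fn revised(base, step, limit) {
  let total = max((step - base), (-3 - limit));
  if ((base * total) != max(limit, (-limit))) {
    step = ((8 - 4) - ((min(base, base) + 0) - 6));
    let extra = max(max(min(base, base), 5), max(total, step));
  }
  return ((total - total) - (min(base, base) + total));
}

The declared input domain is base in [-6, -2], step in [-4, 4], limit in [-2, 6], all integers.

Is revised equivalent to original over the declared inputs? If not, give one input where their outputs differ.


The rewrite breaks on base=-3, step=-4, limit=-2, where the results are 3 and 4.
original: total becomes 0; next scale becomes -3; next ((base * total) != abs(limit)) evaluates to true; next step becomes 13; next final value 3
revised: total becomes -1; next ((base * total) != max(limit, (-limit))) evaluates to true; next step becomes 13; next extra becomes 13; next final value 4
verdict: not equivalent; witness: base=-3, step=-4, limit=-2


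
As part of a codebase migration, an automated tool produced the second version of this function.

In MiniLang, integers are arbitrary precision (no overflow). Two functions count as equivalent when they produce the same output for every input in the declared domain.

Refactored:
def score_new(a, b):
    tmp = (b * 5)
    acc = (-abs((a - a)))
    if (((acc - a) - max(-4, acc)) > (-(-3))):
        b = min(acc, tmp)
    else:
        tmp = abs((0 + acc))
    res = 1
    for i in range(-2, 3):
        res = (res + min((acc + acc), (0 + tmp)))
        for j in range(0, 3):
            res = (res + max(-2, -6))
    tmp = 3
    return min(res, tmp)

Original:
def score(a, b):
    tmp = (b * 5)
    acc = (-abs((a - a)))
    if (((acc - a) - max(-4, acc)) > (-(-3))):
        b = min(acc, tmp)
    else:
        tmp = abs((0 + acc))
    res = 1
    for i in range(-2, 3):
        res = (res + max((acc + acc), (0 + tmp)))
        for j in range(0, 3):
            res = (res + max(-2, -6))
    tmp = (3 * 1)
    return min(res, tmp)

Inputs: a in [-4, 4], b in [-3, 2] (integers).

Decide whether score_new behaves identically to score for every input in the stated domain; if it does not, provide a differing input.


Run the pair on a=-4, b=-3.
score: tmp := -15 | acc := 0 | (((acc - a) - max(-4, acc)) > (-(-3))): true | b := -15 | res := 1 | iter i=-2: | res := 1 | iter j=0: | res := -1 | iter j=1: | res := -3 | iter j=2: | res := -5 | iter i=-1: | res := -5 | iter j=0: | res := -7 | iter j=1: | res := -9 | iter j=2: | res := -11 | iter i=0: | res := -11 | iter j=0: | res := -13 | iter j=1: | res := -15 | iter j=2: | res := -17 | iter i=1: | res := -17 | iter j=0: | res := -19 | iter j=1: | res := -21 | iter j=2: | res := -23 | iter i=2: | res := -23 | iter j=0: | res := -25 | iter j=1: | res := -27 | iter j=2: | res := -29 | tmp := 3 | result -29
score_new: tmp := -15 | acc := 0 | (((acc - a) - max(-4, acc)) > (-(-3))): true | b := -15 | res := 1 | iter i=-2: | res := -14 | iter j=0: | res := -16 | iter j=1: | res := -18 | iter j=2: | res := -20 | iter i=-1: | res := -35 | iter j=0: | res := -37 | iter j=1: | res := -39 | iter j=2: | res := -41 | iter i=0: | res := -56 | iter j=0: | res := -58 | iter j=1: | res := -60 | iter j=2: | res := -62 | iter i=1: | res := -77 | iter j=0: | res := -79 | iter j=1: | res := -81 | iter j=2: | res := -83 | iter i=2: | res := -98 | iter j=0: | res := -100 | iter j=1: | res := -102 | iter j=2: | res := -104 | tmp := 3 | result -104
-29 against -104: the behavior changed.
verdict: not equivalent; witness: a=-4, b=-3
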